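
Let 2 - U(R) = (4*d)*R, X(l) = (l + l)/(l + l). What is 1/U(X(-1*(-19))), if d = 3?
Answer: -1/10 ≈ -0.10000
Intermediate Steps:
X(l) = 1 (X(l) = (2*l)/((2*l)) = (2*l)*(1/(2*l)) = 1)
U(R) = 2 - 12*R (U(R) = 2 - 4*3*R = 2 - 12*R)
1/U(X(-1*(-19))) = 1/(2 - 12*1) = 1/(2 - 12) = 1/(-10) = -1/10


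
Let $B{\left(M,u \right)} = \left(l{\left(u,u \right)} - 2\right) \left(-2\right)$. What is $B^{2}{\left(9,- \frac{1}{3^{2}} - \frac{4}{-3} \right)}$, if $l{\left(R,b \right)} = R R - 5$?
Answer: $\frac{795664}{6561} \approx 121.27$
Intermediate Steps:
$l{\left(R,b \right)} = -5 + R^{2}$ ($l{\left(R,b \right)} = R^{2} - 5 = -5 + R^{2}$)
$B{\left(M,u \right)} = 14 - 2 u^{2}$ ($B{\left(M,u \right)} = \left(\left(-5 + u^{2}\right) - 2\right) \left(-2\right) = \left(-7 + u^{2}\right) \left(-2\right) = 14 - 2 u^{2}$)
$B^{2}{\left(9,- \frac{1}{3^{2}} - \frac{4}{-3} \right)} = \left(14 - 2 \left(- \frac{1}{3^{2}} - \frac{4}{-3}\right)^{2}\right)^{2} = \left(14 - 2 \left(- \frac{1}{9} - - \frac{4}{3}\right)^{2}\right)^{2} = \left(14 - 2 \left(\left(-1\right) \frac{1}{9} + \frac{4}{3}\right)^{2}\right)^{2} = \left(14 - 2 \left(- \frac{1}{9} + \frac{4}{3}\right)^{2}\right)^{2} = \left(14 - 2 \left(\frac{11}{9}\right)^{2}\right)^{2} = \left(14 - \frac{242}{81}\right)^{2} = \left(\frac{892}{81}\right)^{2} = \frac{795664}{6561}$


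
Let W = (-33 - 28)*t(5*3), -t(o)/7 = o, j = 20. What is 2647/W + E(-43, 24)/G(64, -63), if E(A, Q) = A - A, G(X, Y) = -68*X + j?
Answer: 2647/6405 ≈ 0.41327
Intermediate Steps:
t(o) = -7*o
G(X, Y) = 20 - 68*X (G(X, Y) = -68*X + 20 = 20 - 68*X)
E(A, Q) = 0
W = 6405 (W = (-33 - 28)*(-35*3) = -(-427)*15 = -61*(-105) = 6405)
2647/W + E(-43, 24)/G(64, -63) = 2647/6405 + 0/(20 - 68*64) = 2647*(1/6405) + 0/(20 - 4352) = 2647/6405 + 0/(-4332) = 2647/6405 + 0*(-1/4332) = 2647/6405 + 0 = 2647/6405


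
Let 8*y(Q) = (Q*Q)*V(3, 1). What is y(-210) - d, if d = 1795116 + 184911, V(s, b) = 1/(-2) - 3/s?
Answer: -7953183/4 ≈ -1.9883e+6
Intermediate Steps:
V(s, b) = -1/2 - 3/s (V(s, b) = 1*(-1/2) - 3/s = -1/2 - 3/s)
d = 1980027
y(Q) = -3*Q**2/16 (y(Q) = ((Q*Q)*((1/2)*(-6 - 1*3)/3))/8 = (Q**2*((1/2)*(1/3)*(-6 - 3)))/8 = (Q**2*((1/2)*(1/3)*(-9)))/8 = (Q**2*(-3/2))/8 = (-3*Q**2/2)/8 = -3*Q**2/16)
y(-210) - d = -3/16*(-210)**2 - 1*1980027 = -3/16*44100 - 1980027 = -33075/4 - 1980027 = -7953183/4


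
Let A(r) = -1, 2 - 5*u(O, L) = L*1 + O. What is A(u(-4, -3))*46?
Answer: -46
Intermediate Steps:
u(O, L) = ⅖ - L/5 - O/5 (u(O, L) = ⅖ - (L*1 + O)/5 = ⅖ - (L + O)/5 = ⅖ + (-L/5 - O/5) = ⅖ - L/5 - O/5)
A(u(-4, -3))*46 = -1*46 = -46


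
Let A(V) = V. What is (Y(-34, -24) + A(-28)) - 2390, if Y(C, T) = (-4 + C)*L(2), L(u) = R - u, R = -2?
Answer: -2266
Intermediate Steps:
L(u) = -2 - u
Y(C, T) = 16 - 4*C (Y(C, T) = (-4 + C)*(-2 - 1*2) = (-4 + C)*(-2 - 2) = (-4 + C)*(-4) = 16 - 4*C)
(Y(-34, -24) + A(-28)) - 2390 = ((16 - 4*(-34)) - 28) - 2390 = ((16 + 136) - 28) - 2390 = (152 - 28) - 2390 = 124 - 2390 = -2266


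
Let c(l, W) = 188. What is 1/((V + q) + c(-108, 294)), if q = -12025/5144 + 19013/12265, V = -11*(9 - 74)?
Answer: 63091160/56921633727 ≈ 0.0011084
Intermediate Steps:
V = 715 (V = -11*(-65) = 715)
q = -49683753/63091160 (q = -12025*1/5144 + 19013*(1/12265) = -12025/5144 + 19013/12265 = -49683753/63091160 ≈ -0.78749)
1/((V + q) + c(-108, 294)) = 1/((715 - 49683753/63091160) + 188) = 1/(45060495647/63091160 + 188) = 1/(56921633727/63091160) = 63091160/56921633727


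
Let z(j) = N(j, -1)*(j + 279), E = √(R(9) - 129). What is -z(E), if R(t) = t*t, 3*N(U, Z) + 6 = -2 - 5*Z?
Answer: 279 + 4*I*√3 ≈ 279.0 + 6.9282*I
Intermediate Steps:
N(U, Z) = -8/3 - 5*Z/3 (N(U, Z) = -2 + (-2 - 5*Z)/3 = -2 + (-⅔ - 5*Z/3) = -8/3 - 5*Z/3)
R(t) = t²
E = 4*I*√3 (E = √(9² - 129) = √(81 - 129) = √(-48) = 4*I*√3 ≈ 6.9282*I)
z(j) = -279 - j (z(j) = (-8/3 - 5/3*(-1))*(j + 279) = (-8/3 + 5/3)*(279 + j) = -(279 + j) = -279 - j)
-z(E) = -(-279 - 4*I*√3) = 279 + 4*I*√3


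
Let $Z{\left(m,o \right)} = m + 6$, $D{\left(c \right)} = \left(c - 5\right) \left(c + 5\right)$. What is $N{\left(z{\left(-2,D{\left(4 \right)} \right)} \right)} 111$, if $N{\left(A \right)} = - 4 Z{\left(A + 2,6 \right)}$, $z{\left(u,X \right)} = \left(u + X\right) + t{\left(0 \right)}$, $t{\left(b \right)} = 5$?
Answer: $-888$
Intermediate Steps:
$D{\left(c \right)} = \left(-5 + c\right) \left(5 + c\right)$
$Z{\left(m,o \right)} = 6 + m$
$z{\left(u,X \right)} = 5 + X + u$ ($z{\left(u,X \right)} = \left(u + X\right) + 5 = \left(X + u\right) + 5 = 5 + X + u$)
$N{\left(A \right)} = -32 - 4 A$ ($N{\left(A \right)} = - 4 \left(6 + \left(A + 2\right)\right) = - 4 \left(6 + \left(2 + A\right)\right) = - 4 \left(8 + A\right) = -32 - 4 A$)
$N{\left(z{\left(-2,D{\left(4 \right)} \right)} \right)} 111 = \left(-32 - 4 \left(5 - \left(25 - 4^{2}\right) - 2\right)\right) 111 = \left(-32 - 4 \left(5 + \left(-25 + 16\right) - 2\right)\right) 111 = \left(-32 - 4 \left(5 - 9 - 2\right)\right) 111 = \left(-32 - -24\right) 111 = \left(-32 + 24\right) 111 = \left(-8\right) 111 = -888$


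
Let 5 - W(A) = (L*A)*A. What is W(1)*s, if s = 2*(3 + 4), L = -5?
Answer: 140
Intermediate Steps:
s = 14 (s = 2*7 = 14)
W(A) = 5 + 5*A² (W(A) = 5 - (-5*A)*A = 5 - (-5)*A² = 5 + 5*A²)
W(1)*s = (5 + 5*1²)*14 = (5 + 5*1)*14 = (5 + 5)*14 = 10*14 = 140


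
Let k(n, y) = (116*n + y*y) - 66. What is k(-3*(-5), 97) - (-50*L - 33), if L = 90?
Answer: 15616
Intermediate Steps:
k(n, y) = -66 + y**2 + 116*n (k(n, y) = (116*n + y**2) - 66 = (y**2 + 116*n) - 66 = -66 + y**2 + 116*n)
k(-3*(-5), 97) - (-50*L - 33) = (-66 + 97**2 + 116*(-3*(-5))) - (-50*90 - 33) = (-66 + 9409 + 116*15) - (-4500 - 33) = (-66 + 9409 + 1740) - 1*(-4533) = 11083 + 4533 = 15616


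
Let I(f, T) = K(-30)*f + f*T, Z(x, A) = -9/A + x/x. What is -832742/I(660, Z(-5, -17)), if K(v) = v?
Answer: 7078307/159720 ≈ 44.317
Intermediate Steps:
Z(x, A) = 1 - 9/A (Z(x, A) = -9/A + 1 = 1 - 9/A)
I(f, T) = -30*f + T*f (I(f, T) = -30*f + f*T = -30*f + T*f)
-832742/I(660, Z(-5, -17)) = -832742*1/(660*(-30 + (-9 - 17)/(-17))) = -832742*1/(660*(-30 - 1/17*(-26))) = -832742*1/(660*(-30 + 26/17)) = -832742/(660*(-484/17)) = -832742/(-319440/17) = -832742*(-17/319440) = 7078307/159720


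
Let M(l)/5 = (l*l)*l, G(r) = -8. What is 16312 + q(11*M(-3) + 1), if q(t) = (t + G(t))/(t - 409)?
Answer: 30880108/1893 ≈ 16313.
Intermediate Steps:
M(l) = 5*l³ (M(l) = 5*((l*l)*l) = 5*(l²*l) = 5*l³)
q(t) = (-8 + t)/(-409 + t) (q(t) = (t - 8)/(t - 409) = (-8 + t)/(-409 + t))
16312 + q(11*M(-3) + 1) = 16312 + (-8 + (11*(5*(-3)³) + 1))/(-409 + (11*(5*(-3)³) + 1)) = 16312 + (-8 + (11*(5*(-27)) + 1))/(-409 + (11*(5*(-27)) + 1)) = 16312 + (-8 + (11*(-135) + 1))/(-409 + (11*(-135) + 1)) = 16312 + (-8 + (-1485 + 1))/(-409 + (-1485 + 1)) = 16312 + (-8 - 1484)/(-409 - 1484) = 16312 - 1492/(-1893) = 16312 - 1/1893*(-1492) = 16312 + 1492/1893 = 30880108/1893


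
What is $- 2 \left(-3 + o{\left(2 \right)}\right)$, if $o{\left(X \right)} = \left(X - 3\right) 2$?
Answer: $10$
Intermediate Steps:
$o{\left(X \right)} = -6 + 2 X$ ($o{\left(X \right)} = \left(-3 + X\right) 2 = -6 + 2 X$)
$- 2 \left(-3 + o{\left(2 \right)}\right) = - 2 \left(-3 + \left(-6 + 2 \cdot 2\right)\right) = - 2 \left(-3 + \left(-6 + 4\right)\right) = - 2 \left(-3 - 2\right) = \left(-2\right) \left(-5\right) = 10$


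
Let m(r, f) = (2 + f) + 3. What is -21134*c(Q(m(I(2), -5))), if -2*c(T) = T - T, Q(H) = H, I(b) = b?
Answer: 0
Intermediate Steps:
m(r, f) = 5 + f
c(T) = 0 (c(T) = -(T - T)/2 = -1/2*0 = 0)
-21134*c(Q(m(I(2), -5))) = -21134*0 = 0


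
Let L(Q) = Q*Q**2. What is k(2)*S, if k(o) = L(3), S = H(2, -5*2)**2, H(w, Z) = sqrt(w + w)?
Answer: 108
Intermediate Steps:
L(Q) = Q**3
H(w, Z) = sqrt(2)*sqrt(w) (H(w, Z) = sqrt(2*w) = sqrt(2)*sqrt(w))
S = 4 (S = (sqrt(2)*sqrt(2))**2 = 2**2 = 4)
k(o) = 27 (k(o) = 3**3 = 27)
k(2)*S = 27*4 = 108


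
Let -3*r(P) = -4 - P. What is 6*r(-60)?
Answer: -112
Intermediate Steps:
r(P) = 4/3 + P/3 (r(P) = -(-4 - P)/3 = 4/3 + P/3)
6*r(-60) = 6*(4/3 + (⅓)*(-60)) = 6*(4/3 - 20) = 6*(-56/3) = -112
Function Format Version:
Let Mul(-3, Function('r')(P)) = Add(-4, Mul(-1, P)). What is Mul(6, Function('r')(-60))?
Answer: -112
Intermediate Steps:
Function('r')(P) = Add(Rational(4, 3), Mul(Rational(1, 3), P)) (Function('r')(P) = Mul(Rational(-1, 3), Add(-4, Mul(-1, P))) = Add(Rational(4, 3), Mul(Rational(1, 3), P)))
Mul(6, Function('r')(-60)) = Mul(6, Add(Rational(4, 3), Mul(Rational(1, 3), -60))) = Mul(6, Add(Rational(4, 3), -20)) = Mul(6, Rational(-56, 3)) = -112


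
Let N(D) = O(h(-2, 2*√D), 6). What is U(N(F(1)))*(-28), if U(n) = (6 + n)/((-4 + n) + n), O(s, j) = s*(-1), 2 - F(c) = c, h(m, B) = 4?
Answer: 14/3 ≈ 4.6667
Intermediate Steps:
F(c) = 2 - c
O(s, j) = -s
N(D) = -4 (N(D) = -1*4 = -4)
U(n) = (6 + n)/(-4 + 2*n)
U(N(F(1)))*(-28) = ((6 - 4)/(2*(-2 - 4)))*(-28) = ((½)*2/(-6))*(-28) = ((½)*(-⅙)*2)*(-28) = -⅙*(-28) = 14/3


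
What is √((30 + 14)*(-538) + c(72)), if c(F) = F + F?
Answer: 2*I*√5882 ≈ 153.39*I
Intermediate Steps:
c(F) = 2*F
√((30 + 14)*(-538) + c(72)) = √((30 + 14)*(-538) + 2*72) = √(44*(-538) + 144) = √(-23672 + 144) = √(-23528) = 2*I*√5882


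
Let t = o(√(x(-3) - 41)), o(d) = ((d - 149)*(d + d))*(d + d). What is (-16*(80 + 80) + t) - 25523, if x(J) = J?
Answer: -1859 - 352*I*√11 ≈ -1859.0 - 1167.5*I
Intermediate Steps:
o(d) = 4*d²*(-149 + d) (o(d) = ((-149 + d)*(2*d))*(2*d) = (2*d*(-149 + d))*(2*d) = 4*d²*(-149 + d))
t = 26224 - 352*I*√11 (t = 4*(√(-3 - 41))²*(-149 + √(-3 - 41)) = 4*(√(-44))²*(-149 + √(-44)) = 4*(2*I*√11)²*(-149 + 2*I*√11) = 4*(-44)*(-149 + 2*I*√11) = 26224 - 352*I*√11 ≈ 26224.0 - 1167.5*I)
(-16*(80 + 80) + t) - 25523 = (-16*(80 + 80) + (26224 - 352*I*√11)) - 25523 = (-16*160 + (26224 - 352*I*√11)) - 25523 = (-2560 + (26224 - 352*I*√11)) - 25523 = (23664 - 352*I*√11) - 25523 = -1859 - 352*I*√11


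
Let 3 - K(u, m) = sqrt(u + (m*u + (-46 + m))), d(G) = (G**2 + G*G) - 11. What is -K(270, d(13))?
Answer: -3 + sqrt(88841) ≈ 295.06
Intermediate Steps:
d(G) = -11 + 2*G**2 (d(G) = (G**2 + G**2) - 11 = 2*G**2 - 11 = -11 + 2*G**2)
K(u, m) = 3 - sqrt(-46 + m + u + m*u) (K(u, m) = 3 - sqrt(u + (m*u + (-46 + m))) = 3 - sqrt(u + (-46 + m + m*u)) = 3 - sqrt(-46 + m + u + m*u))
-K(270, d(13)) = -(3 - sqrt(-46 + (-11 + 2*13**2) + 270 + (-11 + 2*13**2)*270)) = -(3 - sqrt(-46 + (-11 + 2*169) + 270 + (-11 + 2*169)*270)) = -(3 - sqrt(-46 + (-11 + 338) + 270 + (-11 + 338)*270)) = -(3 - sqrt(-46 + 327 + 270 + 327*270)) = -(3 - sqrt(-46 + 327 + 270 + 88290)) = -(3 - sqrt(88841)) = -3 + sqrt(88841)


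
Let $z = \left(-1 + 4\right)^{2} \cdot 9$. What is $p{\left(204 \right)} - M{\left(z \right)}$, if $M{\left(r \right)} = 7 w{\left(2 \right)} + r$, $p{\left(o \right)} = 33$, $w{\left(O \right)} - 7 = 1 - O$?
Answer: $-90$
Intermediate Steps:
$w{\left(O \right)} = 8 - O$ ($w{\left(O \right)} = 7 - \left(-1 + O\right) = 8 - O$)
$z = 81$ ($z = 3^{2} \cdot 9 = 9 \cdot 9 = 81$)
$M{\left(r \right)} = 42 + r$ ($M{\left(r \right)} = 7 \left(8 - 2\right) + r = 7 \cdot 6 + r = 42 + r$)
$p{\left(204 \right)} - M{\left(z \right)} = 33 - \left(42 + 81\right) = 33 - 123 = -90$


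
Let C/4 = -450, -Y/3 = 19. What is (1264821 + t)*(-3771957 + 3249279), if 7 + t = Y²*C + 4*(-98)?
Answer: 2395839917484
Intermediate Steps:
Y = -57 (Y = -3*19 = -57)
C = -1800 (C = 4*(-450) = -1800)
t = -5848599 (t = -7 + ((-57)²*(-1800) + 4*(-98)) = -7 + (3249*(-1800) - 392) = -7 + (-5848200 - 392) = -7 - 5848592 = -5848599)
(1264821 + t)*(-3771957 + 3249279) = (1264821 - 5848599)*(-3771957 + 3249279) = -4583778*(-522678) = 2395839917484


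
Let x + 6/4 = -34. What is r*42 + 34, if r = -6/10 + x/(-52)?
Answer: 9743/260 ≈ 37.473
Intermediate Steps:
x = -71/2 (x = -3/2 - 34 = -71/2 ≈ -35.500)
r = 43/520 (r = -6/10 - 71/2/(-52) = -6*⅒ - 71/2*(-1/52) = -⅗ + 71/104 = 43/520 ≈ 0.082692)
r*42 + 34 = (43/520)*42 + 34 = 903/260 + 34 = 9743/260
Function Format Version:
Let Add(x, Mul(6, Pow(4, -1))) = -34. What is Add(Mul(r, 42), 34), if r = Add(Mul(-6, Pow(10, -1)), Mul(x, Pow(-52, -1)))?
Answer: Rational(9743, 260) ≈ 37.473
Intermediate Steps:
x = Rational(-71, 2) (x = Add(Rational(-3, 2), -34) = Rational(-71, 2) ≈ -35.500)
r = Rational(43, 520) (r = Add(Mul(-6, Pow(10, -1)), Mul(Rational(-71, 2), Pow(-52, -1))) = Add(Mul(-6, Rational(1, 10)), Mul(Rational(-71, 2), Rational(-1, 52))) = Add(Rational(-3, 5), Rational(71, 104)) = Rational(43, 520) ≈ 0.082692)
Add(Mul(r, 42), 34) = Add(Mul(Rational(43, 520), 42), 34) = Add(Rational(903, 260), 34) = Rational(9743, 260)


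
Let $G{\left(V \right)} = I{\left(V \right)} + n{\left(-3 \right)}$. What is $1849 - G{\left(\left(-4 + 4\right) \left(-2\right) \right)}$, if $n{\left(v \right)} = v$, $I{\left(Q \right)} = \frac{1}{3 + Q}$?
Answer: $\frac{5555}{3} \approx 1851.7$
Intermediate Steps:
$G{\left(V \right)} = -3 + \frac{1}{3 + V}$ ($G{\left(V \right)} = \frac{1}{3 + V} - 3 = -3 + \frac{1}{3 + V}$)
$1849 - G{\left(\left(-4 + 4\right) \left(-2\right) \right)} = 1849 - \frac{-8 - 3 \left(-4 + 4\right) \left(-2\right)}{3 + \left(-4 + 4\right) \left(-2\right)} = 1849 - \frac{-8 - 3 \cdot 0 \left(-2\right)}{3 + 0 \left(-2\right)} = 1849 - \frac{-8 - 0}{3 + 0} = 1849 - \frac{-8 + 0}{3} = 1849 - \frac{1}{3} \left(-8\right) = 1849 - - \frac{8}{3} = 1849 + \frac{8}{3} = \frac{5555}{3}$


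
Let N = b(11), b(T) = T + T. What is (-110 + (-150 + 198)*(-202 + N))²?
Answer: 76562500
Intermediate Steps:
b(T) = 2*T
N = 22 (N = 2*11 = 22)
(-110 + (-150 + 198)*(-202 + N))² = (-110 + (-150 + 198)*(-202 + 22))² = (-110 + 48*(-180))² = (-110 - 8640)² = (-8750)² = 76562500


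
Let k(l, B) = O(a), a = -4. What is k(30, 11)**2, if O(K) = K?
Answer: 16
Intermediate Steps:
k(l, B) = -4
k(30, 11)**2 = (-4)**2 = 16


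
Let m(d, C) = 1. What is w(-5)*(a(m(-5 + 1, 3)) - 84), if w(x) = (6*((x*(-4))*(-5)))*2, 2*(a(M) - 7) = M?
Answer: 91800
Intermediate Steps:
a(M) = 7 + M/2
w(x) = 240*x (w(x) = (6*(-4*x*(-5)))*2 = (6*(20*x))*2 = (120*x)*2 = 240*x)
w(-5)*(a(m(-5 + 1, 3)) - 84) = (240*(-5))*((7 + (1/2)*1) - 84) = -1200*((7 + 1/2) - 84) = -1200*(15/2 - 84) = -1200*(-153/2) = 91800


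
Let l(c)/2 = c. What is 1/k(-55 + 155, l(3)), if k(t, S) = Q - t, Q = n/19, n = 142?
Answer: -19/1758 ≈ -0.010808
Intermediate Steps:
Q = 142/19 ≈ 7.4737
l(c) = 2*c
k(t, S) = 142/19 - t
1/k(-55 + 155, l(3)) = 1/(142/19 - (-55 + 155)) = 1/(142/19 - 1*100) = 1/(142/19 - 100) = 1/(-1758/19) = -19/1758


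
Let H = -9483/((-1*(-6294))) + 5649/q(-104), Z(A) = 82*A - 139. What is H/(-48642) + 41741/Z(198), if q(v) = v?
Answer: 221602812322093/85421106932304 ≈ 2.5942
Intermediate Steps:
Z(A) = -139 + 82*A
H = -6090173/109096 (H = -9483/((-1*(-6294))) + 5649/(-104) = -9483/6294 + 5649*(-1/104) = -9483*1/6294 - 5649/104 = -3161/2098 - 5649/104 = -6090173/109096 ≈ -55.824)
H/(-48642) + 41741/Z(198) = -6090173/109096/(-48642) + 41741/(-139 + 82*198) = -6090173/109096*(-1/48642) + 41741/(-139 + 16236) = 6090173/5306647632 + 41741/16097 = 221602812322093/85421106932304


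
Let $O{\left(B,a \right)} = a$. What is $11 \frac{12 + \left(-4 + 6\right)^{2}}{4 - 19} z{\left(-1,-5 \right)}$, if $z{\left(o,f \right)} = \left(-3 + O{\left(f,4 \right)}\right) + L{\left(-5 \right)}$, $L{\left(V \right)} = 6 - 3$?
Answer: $- \frac{704}{15} \approx -46.933$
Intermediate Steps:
$L{\left(V \right)} = 3$
$z{\left(o,f \right)} = 4$ ($z{\left(o,f \right)} = \left(-3 + 4\right) + 3 = 1 + 3 = 4$)
$11 \frac{12 + \left(-4 + 6\right)^{2}}{4 - 19} z{\left(-1,-5 \right)} = 11 \frac{12 + \left(-4 + 6\right)^{2}}{4 - 19} \cdot 4 = 11 \frac{12 + 2^{2}}{-15} \cdot 4 = 11 \left(12 + 4\right) \left(- \frac{1}{15}\right) 4 = 11 \cdot 16 \left(- \frac{1}{15}\right) 4 = 11 \left(- \frac{16}{15}\right) 4 = \left(- \frac{176}{15}\right) 4 = - \frac{704}{15}$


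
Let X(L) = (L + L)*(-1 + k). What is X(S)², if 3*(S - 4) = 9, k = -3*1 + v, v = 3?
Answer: 196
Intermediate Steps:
k = 0 (k = -3*1 + 3 = -3 + 3 = 0)
S = 7 (S = 4 + (⅓)*9 = 4 + 3 = 7)
X(L) = -2*L (X(L) = (L + L)*(-1 + 0) = (2*L)*(-1) = -2*L)
X(S)² = (-2*7)² = (-14)² = 196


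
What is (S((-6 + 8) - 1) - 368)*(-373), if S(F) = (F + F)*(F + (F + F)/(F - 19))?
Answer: 1229408/9 ≈ 1.3660e+5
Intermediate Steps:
S(F) = 2*F*(F + 2*F/(-19 + F)) (S(F) = (2*F)*(F + (2*F)/(-19 + F)) = (2*F)*(F + 2*F/(-19 + F)) = 2*F*(F + 2*F/(-19 + F)))
(S((-6 + 8) - 1) - 368)*(-373) = (2*((-6 + 8) - 1)²*(-17 + ((-6 + 8) - 1))/(-19 + ((-6 + 8) - 1)) - 368)*(-373) = (2*(2 - 1)²*(-17 + (2 - 1))/(-19 + (2 - 1)) - 368)*(-373) = (2*1²*(-17 + 1)/(-19 + 1) - 368)*(-373) = (2*1*(-16)/(-18) - 368)*(-373) = (2*1*(-1/18)*(-16) - 368)*(-373) = (16/9 - 368)*(-373) = -3296/9*(-373) = 1229408/9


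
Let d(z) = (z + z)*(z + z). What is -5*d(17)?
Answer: -5780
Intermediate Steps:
d(z) = 4*z**2 (d(z) = (2*z)*(2*z) = 4*z**2)
-5*d(17) = -20*17**2 = -20*289 = -5*1156 = -5780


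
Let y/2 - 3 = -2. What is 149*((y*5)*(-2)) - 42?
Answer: -3022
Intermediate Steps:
y = 2 (y = 6 + 2*(-2) = 6 - 4 = 2)
149*((y*5)*(-2)) - 42 = 149*((2*5)*(-2)) - 42 = 149*(10*(-2)) - 42 = 149*(-20) - 42 = -2980 - 42 = -3022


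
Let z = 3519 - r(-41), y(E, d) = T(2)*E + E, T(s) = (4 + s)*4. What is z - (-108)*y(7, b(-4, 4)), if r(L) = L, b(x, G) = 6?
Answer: 22460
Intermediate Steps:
T(s) = 16 + 4*s
y(E, d) = 25*E (y(E, d) = (16 + 4*2)*E + E = (16 + 8)*E + E = 24*E + E = 25*E)
z = 3560 (z = 3519 - 1*(-41) = 3519 + 41 = 3560)
z - (-108)*y(7, b(-4, 4)) = 3560 - (-108)*25*7 = 3560 - (-108)*175 = 3560 - 1*(-18900) = 3560 + 18900 = 22460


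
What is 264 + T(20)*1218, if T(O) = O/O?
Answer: 1482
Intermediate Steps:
T(O) = 1
264 + T(20)*1218 = 264 + 1*1218 = 264 + 1218 = 1482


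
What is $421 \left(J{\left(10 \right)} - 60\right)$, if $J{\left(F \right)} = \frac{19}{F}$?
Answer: $- \frac{244601}{10} \approx -24460.0$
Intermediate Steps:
$421 \left(J{\left(10 \right)} - 60\right) = 421 \left(\frac{19}{10} - 60\right) = 421 \left(- \frac{581}{10}\right) = - \frac{244601}{10}$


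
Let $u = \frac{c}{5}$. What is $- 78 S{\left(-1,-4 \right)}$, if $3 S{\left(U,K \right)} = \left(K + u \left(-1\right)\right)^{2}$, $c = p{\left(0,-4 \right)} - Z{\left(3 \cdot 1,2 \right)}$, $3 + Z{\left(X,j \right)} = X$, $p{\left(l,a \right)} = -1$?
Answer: $- \frac{9386}{25} \approx -375.44$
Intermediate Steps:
$Z{\left(X,j \right)} = -3 + X$
$c = -1$ ($c = -1 - \left(-3 + 3 \cdot 1\right) = -1 - \left(-3 + 3\right) = -1 - 0 = -1 + 0 = -1$)
$u = - \frac{1}{5} \approx -0.2$
$S{\left(U,K \right)} = \frac{\left(\frac{1}{5} + K\right)^{2}}{3}$ ($S{\left(U,K \right)} = \frac{\left(K - - \frac{1}{5}\right)^{2}}{3} = \frac{\left(K + \frac{1}{5}\right)^{2}}{3} = \frac{\left(\frac{1}{5} + K\right)^{2}}{3}$)
$- 78 S{\left(-1,-4 \right)} = - 78 \frac{\left(1 + 5 \left(-4\right)\right)^{2}}{75} = - 78 \frac{\left(1 - 20\right)^{2}}{75} = - 78 \frac{\left(-19\right)^{2}}{75} = - 78 \cdot \frac{1}{75} \cdot 361 = \left(-78\right) \frac{361}{75} = - \frac{9386}{25}$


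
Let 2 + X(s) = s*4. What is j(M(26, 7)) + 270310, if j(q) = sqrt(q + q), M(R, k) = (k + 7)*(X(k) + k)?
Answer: 270310 + 2*sqrt(231) ≈ 2.7034e+5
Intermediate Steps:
X(s) = -2 + 4*s (X(s) = -2 + s*4 = -2 + 4*s)
M(R, k) = (-2 + 5*k)*(7 + k) (M(R, k) = (k + 7)*((-2 + 4*k) + k) = (7 + k)*(-2 + 5*k) = (-2 + 5*k)*(7 + k))
j(q) = sqrt(2)*sqrt(q) (j(q) = sqrt(2*q) = sqrt(2)*sqrt(q))
j(M(26, 7)) + 270310 = sqrt(2)*sqrt(-14 + 5*7**2 + 33*7) + 270310 = sqrt(2)*sqrt(-14 + 5*49 + 231) + 270310 = sqrt(2)*sqrt(-14 + 245 + 231) + 270310 = sqrt(2)*sqrt(462) + 270310 = 2*sqrt(231) + 270310 = 270310 + 2*sqrt(231)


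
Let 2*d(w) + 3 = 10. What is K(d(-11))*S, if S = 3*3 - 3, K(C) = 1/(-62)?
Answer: -3/31 ≈ -0.096774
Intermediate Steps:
d(w) = 7/2 (d(w) = -3/2 + (1/2)*10 = -3/2 + 5 = 7/2)
K(C) = -1/62
S = 6 (S = 9 - 3 = 6)
K(d(-11))*S = -1/62*6 = -3/31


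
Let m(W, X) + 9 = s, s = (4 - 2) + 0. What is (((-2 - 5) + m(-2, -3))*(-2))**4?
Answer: 614656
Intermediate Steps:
s = 2 (s = 2 + 0 = 2)
m(W, X) = -7 (m(W, X) = -9 + 2 = -7)
(((-2 - 5) + m(-2, -3))*(-2))**4 = (((-2 - 5) - 7)*(-2))**4 = ((-7 - 7)*(-2))**4 = (-14*(-2))**4 = 28**4 = 614656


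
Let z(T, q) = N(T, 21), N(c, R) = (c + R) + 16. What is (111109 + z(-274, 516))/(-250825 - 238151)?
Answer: -13859/61122 ≈ -0.22674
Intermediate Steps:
N(c, R) = 16 + R + c (N(c, R) = (R + c) + 16 = 16 + R + c)
z(T, q) = 37 + T (z(T, q) = 16 + 21 + T = 37 + T)
(111109 + z(-274, 516))/(-250825 - 238151) = (111109 + (37 - 274))/(-250825 - 238151) = (111109 - 237)/(-488976) = 110872*(-1/488976) = -13859/61122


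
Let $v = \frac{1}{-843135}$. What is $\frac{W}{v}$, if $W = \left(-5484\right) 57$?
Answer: $263553883380$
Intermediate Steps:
$W = -312588$
$v = - \frac{1}{843135} \approx -1.1861 \cdot 10^{-6}$
$\frac{W}{v} = - \frac{312588}{- \frac{1}{843135}} = \left(-312588\right) \left(-843135\right) = 263553883380$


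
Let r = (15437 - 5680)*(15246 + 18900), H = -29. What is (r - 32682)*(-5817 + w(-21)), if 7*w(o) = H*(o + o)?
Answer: -1879851687120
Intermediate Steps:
w(o) = -58*o/7 (w(o) = (-29*(o + o))/7 = (-58*o)/7 = -58*o/7)
r = 333162522 (r = 9757*34146 = 333162522)
(r - 32682)*(-5817 + w(-21)) = (333162522 - 32682)*(-5817 - 58/7*(-21)) = 333129840*(-5817 + 174) = 333129840*(-5643) = -1879851687120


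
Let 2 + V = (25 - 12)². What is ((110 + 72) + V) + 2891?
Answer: 3240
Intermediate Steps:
V = 167 (V = -2 + (25 - 12)² = -2 + 13² = -2 + 169 = 167)
((110 + 72) + V) + 2891 = ((110 + 72) + 167) + 2891 = (182 + 167) + 2891 = 349 + 2891 = 3240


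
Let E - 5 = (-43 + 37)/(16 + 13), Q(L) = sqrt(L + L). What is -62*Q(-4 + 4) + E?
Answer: 139/29 ≈ 4.7931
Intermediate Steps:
Q(L) = sqrt(2)*sqrt(L) (Q(L) = sqrt(2*L) = sqrt(2)*sqrt(L))
E = 139/29 (E = 5 + (-43 + 37)/(16 + 13) = 5 - 6/29 = 139/29 ≈ 4.7931)
-62*Q(-4 + 4) + E = -62*sqrt(2)*sqrt(-4 + 4) + 139/29 = -62*sqrt(2)*sqrt(0) + 139/29 = -62*sqrt(2)*0 + 139/29 = -62*0 + 139/29 = 0 + 139/29 = 139/29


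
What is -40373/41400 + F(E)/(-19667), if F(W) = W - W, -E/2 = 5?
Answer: -40373/41400 ≈ -0.97519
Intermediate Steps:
E = -10 (E = -2*5 = -10)
F(W) = 0
-40373/41400 + F(E)/(-19667) = -40373/41400 + 0/(-19667) = -40373*1/41400 + 0*(-1/19667) = -40373/41400 + 0 = -40373/41400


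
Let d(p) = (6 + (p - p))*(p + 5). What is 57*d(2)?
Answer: 2394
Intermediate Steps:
d(p) = 30 + 6*p (d(p) = (6 + 0)*(5 + p) = 6*(5 + p) = 30 + 6*p)
57*d(2) = 57*(30 + 6*2) = 57*(30 + 12) = 57*42 = 2394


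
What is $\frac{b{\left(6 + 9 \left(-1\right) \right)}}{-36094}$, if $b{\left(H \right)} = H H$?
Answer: $- \frac{9}{36094} \approx -0.00024935$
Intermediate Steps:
$b{\left(H \right)} = H^{2}$
$\frac{b{\left(6 + 9 \left(-1\right) \right)}}{-36094} = \frac{\left(6 + 9 \left(-1\right)\right)^{2}}{-36094} = \left(6 - 9\right)^{2} \left(- \frac{1}{36094}\right) = \left(-3\right)^{2} \left(- \frac{1}{36094}\right) = 9 \left(- \frac{1}{36094}\right) = - \frac{9}{36094}$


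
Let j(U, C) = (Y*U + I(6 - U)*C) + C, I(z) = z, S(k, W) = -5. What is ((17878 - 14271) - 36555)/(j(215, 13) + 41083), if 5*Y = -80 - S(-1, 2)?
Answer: -16474/17577 ≈ -0.93725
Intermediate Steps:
Y = -15 (Y = (-80 - 1*(-5))/5 = (-80 + 5)/5 = (⅕)*(-75) = -15)
j(U, C) = C - 15*U + C*(6 - U) (j(U, C) = (-15*U + (6 - U)*C) + C = (-15*U + C*(6 - U)) + C = C - 15*U + C*(6 - U))
((17878 - 14271) - 36555)/(j(215, 13) + 41083) = ((17878 - 14271) - 36555)/((13 - 15*215 - 1*13*(-6 + 215)) + 41083) = (3607 - 36555)/((13 - 3225 - 1*13*209) + 41083) = -32948/((13 - 3225 - 2717) + 41083) = -32948/(-5929 + 41083) = -32948/35154 = -32948*1/35154 = -16474/17577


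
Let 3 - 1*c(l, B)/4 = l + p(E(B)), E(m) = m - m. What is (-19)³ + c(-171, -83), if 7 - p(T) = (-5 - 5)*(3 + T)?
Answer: -6311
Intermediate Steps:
E(m) = 0
p(T) = 37 + 10*T (p(T) = 7 - (-5 - 5)*(3 + T) = 7 - (-10)*(3 + T) = 7 - (-30 - 10*T) = 7 + (30 + 10*T) = 37 + 10*T)
c(l, B) = -136 - 4*l (c(l, B) = 12 - 4*(l + (37 + 10*0)) = 12 - 4*(l + (37 + 0)) = 12 - 4*(l + 37) = 12 - 4*(37 + l) = 12 + (-148 - 4*l) = -136 - 4*l)
(-19)³ + c(-171, -83) = (-19)³ + (-136 - 4*(-171)) = -6859 + (-136 + 684) = -6859 + 548 = -6311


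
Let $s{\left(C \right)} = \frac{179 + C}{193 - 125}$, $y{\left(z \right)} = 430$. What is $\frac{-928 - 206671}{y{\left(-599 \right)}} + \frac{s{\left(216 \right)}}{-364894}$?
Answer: $- \frac{2575555488129}{5334750280} \approx -482.79$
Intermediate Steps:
$s{\left(C \right)} = \frac{179}{68} + \frac{C}{68}$ ($s{\left(C \right)} = \frac{179 + C}{68} = \left(179 + C\right) \frac{1}{68} = \frac{179}{68} + \frac{C}{68}$)
$\frac{-928 - 206671}{y{\left(-599 \right)}} + \frac{s{\left(216 \right)}}{-364894} = \frac{-928 - 206671}{430} + \frac{\frac{179}{68} + \frac{1}{68} \cdot 216}{-364894} = \left(-207599\right) \frac{1}{430} + \left(\frac{179}{68} + \frac{54}{17}\right) \left(- \frac{1}{364894}\right) = - \frac{207599}{430} + \frac{395}{68} \left(- \frac{1}{364894}\right) = - \frac{207599}{430} - \frac{395}{24812792} = - \frac{2575555488129}{5334750280}$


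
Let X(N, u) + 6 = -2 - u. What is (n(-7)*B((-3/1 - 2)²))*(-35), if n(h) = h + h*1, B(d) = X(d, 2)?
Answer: -4900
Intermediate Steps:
X(N, u) = -8 - u (X(N, u) = -6 + (-2 - u) = -8 - u)
B(d) = -10 (B(d) = -8 - 1*2 = -8 - 2 = -10)
n(h) = 2*h (n(h) = h + h = 2*h)
(n(-7)*B((-3/1 - 2)²))*(-35) = ((2*(-7))*(-10))*(-35) = -14*(-10)*(-35) = 140*(-35) = -4900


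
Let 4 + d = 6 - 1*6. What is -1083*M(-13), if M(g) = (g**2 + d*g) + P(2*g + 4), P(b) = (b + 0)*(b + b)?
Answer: -1287687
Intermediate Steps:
d = -4 (d = -4 + (6 - 1*6) = -4 + (6 - 6) = -4 + 0 = -4)
P(b) = 2*b**2 (P(b) = b*(2*b) = 2*b**2)
M(g) = g**2 - 4*g + 2*(4 + 2*g)**2 (M(g) = (g**2 - 4*g) + 2*(2*g + 4)**2 = (g**2 - 4*g) + 2*(4 + 2*g)**2 = g**2 - 4*g + 2*(4 + 2*g)**2)
-1083*M(-13) = -1083*(32 + 9*(-13)**2 + 28*(-13)) = -1083*(32 + 9*169 - 364) = -1083*(32 + 1521 - 364) = -1083*1189 = -1287687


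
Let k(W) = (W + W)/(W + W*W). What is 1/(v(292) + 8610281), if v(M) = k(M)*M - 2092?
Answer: 293/2522199961 ≈ 1.1617e-7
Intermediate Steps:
k(W) = 2*W/(W + W²) (k(W) = (2*W)/(W + W²) = 2*W/(W + W²))
v(M) = -2092 + 2*M/(1 + M) (v(M) = (2/(1 + M))*M - 2092 = 2*M/(1 + M) - 2092 = -2092 + 2*M/(1 + M))
1/(v(292) + 8610281) = 1/(2*(-1046 - 1045*292)/(1 + 292) + 8610281) = 1/(2*(-1046 - 305140)/293 + 8610281) = 1/(2*(1/293)*(-306186) + 8610281) = 1/(-612372/293 + 8610281) = 1/(2522199961/293) = 293/2522199961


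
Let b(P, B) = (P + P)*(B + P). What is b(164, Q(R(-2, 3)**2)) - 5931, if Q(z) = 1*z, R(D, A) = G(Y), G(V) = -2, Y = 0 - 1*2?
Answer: 49173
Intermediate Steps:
Y = -2 (Y = 0 - 2 = -2)
R(D, A) = -2
Q(z) = z
b(P, B) = 2*P*(B + P) (b(P, B) = (2*P)*(B + P) = 2*P*(B + P))
b(164, Q(R(-2, 3)**2)) - 5931 = 2*164*((-2)**2 + 164) - 5931 = 2*164*(4 + 164) - 5931 = 2*164*168 - 5931 = 55104 - 5931 = 49173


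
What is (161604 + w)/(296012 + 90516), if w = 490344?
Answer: 162987/96632 ≈ 1.6867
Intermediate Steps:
(161604 + w)/(296012 + 90516) = (161604 + 490344)/(296012 + 90516) = 651948/386528 = 651948*(1/386528) = 162987/96632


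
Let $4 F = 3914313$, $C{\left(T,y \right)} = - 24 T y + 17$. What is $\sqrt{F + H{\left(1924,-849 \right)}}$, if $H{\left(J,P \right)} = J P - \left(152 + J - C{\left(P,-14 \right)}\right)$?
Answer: $\frac{i \sqrt{3768883}}{2} \approx 970.68 i$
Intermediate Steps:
$C{\left(T,y \right)} = 17 - 24 T y$ ($C{\left(T,y \right)} = - 24 T y + 17 = 17 - 24 T y$)
$H{\left(J,P \right)} = -135 - J + 336 P + J P$ ($H{\left(J,P \right)} = J P - \left(135 + J + 24 P \left(-14\right)\right) = J P - \left(135 + J - 336 P\right) = -135 - J + 336 P + J P$)
$F = \frac{3914313}{4}$ ($F = \frac{1}{4} \cdot 3914313 = \frac{3914313}{4} \approx 9.7858 \cdot 10^{5}$)
$\sqrt{F + H{\left(1924,-849 \right)}} = \sqrt{\frac{3914313}{4} + \left(-135 - 1924 + 336 \left(-849\right) + 1924 \left(-849\right)\right)} = \sqrt{\frac{3914313}{4} - 1920799} = \sqrt{- \frac{3768883}{4}} = \frac{i \sqrt{3768883}}{2}$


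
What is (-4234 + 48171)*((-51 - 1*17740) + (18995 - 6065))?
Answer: -213577757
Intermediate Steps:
(-4234 + 48171)*((-51 - 1*17740) + (18995 - 6065)) = 43937*((-51 - 17740) + 12930) = 43937*(-17791 + 12930) = 43937*(-4861) = -213577757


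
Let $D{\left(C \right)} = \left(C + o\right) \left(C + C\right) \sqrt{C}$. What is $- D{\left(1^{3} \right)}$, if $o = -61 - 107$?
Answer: $334$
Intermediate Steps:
$o = -168$ ($o = -61 - 107 = -168$)
$D{\left(C \right)} = 2 C^{\frac{3}{2}} \left(-168 + C\right)$ ($D{\left(C \right)} = \left(C - 168\right) \left(C + C\right) \sqrt{C} = \left(-168 + C\right) 2 C \sqrt{C} = 2 C \left(-168 + C\right) \sqrt{C} = 2 C^{\frac{3}{2}} \left(-168 + C\right)$)
$- D{\left(1^{3} \right)} = - 2 \left(1^{3}\right)^{\frac{3}{2}} \left(-168 + 1^{3}\right) = - 2 \cdot 1^{\frac{3}{2}} \left(-168 + 1\right) = - 2 \cdot 1 \left(-167\right) = \left(-1\right) \left(-334\right) = 334$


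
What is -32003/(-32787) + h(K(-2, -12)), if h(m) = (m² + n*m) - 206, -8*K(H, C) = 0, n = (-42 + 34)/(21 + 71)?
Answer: -6722119/32787 ≈ -205.02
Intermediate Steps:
n = -2/23 (n = -8/92 = -8*1/92 = -2/23 ≈ -0.086957)
K(H, C) = 0 (K(H, C) = -⅛*0 = 0)
h(m) = -206 + m² - 2*m/23 (h(m) = (m² - 2*m/23) - 206 = -206 + m² - 2*m/23)
-32003/(-32787) + h(K(-2, -12)) = -32003/(-32787) + (-206 + 0² - 2/23*0) = -32003*(-1/32787) + (-206 + 0 + 0) = 32003/32787 - 206 = -6722119/32787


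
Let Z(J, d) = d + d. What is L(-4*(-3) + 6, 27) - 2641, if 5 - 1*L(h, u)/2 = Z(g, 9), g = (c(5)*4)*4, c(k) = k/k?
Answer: -2667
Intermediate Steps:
c(k) = 1
g = 16 (g = (1*4)*4 = 4*4 = 16)
Z(J, d) = 2*d
L(h, u) = -26 (L(h, u) = 10 - 4*9 = 10 - 2*18 = 10 - 36 = -26)
L(-4*(-3) + 6, 27) - 2641 = -26 - 2641 = -2667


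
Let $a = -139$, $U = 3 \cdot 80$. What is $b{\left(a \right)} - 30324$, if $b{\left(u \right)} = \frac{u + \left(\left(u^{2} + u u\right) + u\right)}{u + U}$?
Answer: $- \frac{3024360}{101} \approx -29944.0$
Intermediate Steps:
$U = 240$
$b{\left(u \right)} = \frac{2 u + 2 u^{2}}{240 + u}$ ($b{\left(u \right)} = \frac{u + \left(\left(u^{2} + u u\right) + u\right)}{u + 240} = \frac{u + \left(\left(u^{2} + u^{2}\right) + u\right)}{240 + u} = \frac{u + \left(2 u^{2} + u\right)}{240 + u} = \frac{u + \left(u + 2 u^{2}\right)}{240 + u} = \frac{2 u + 2 u^{2}}{240 + u}$)
$b{\left(a \right)} - 30324 = 2 \left(-139\right) \frac{1}{240 - 139} \left(1 - 139\right) - 30324 = 2 \left(-139\right) \frac{1}{101} \left(-138\right) - 30324 = \frac{38364}{101} - 30324 = - \frac{3024360}{101}$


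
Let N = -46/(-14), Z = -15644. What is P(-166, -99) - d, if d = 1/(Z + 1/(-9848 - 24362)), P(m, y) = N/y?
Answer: -585021953/17660980953 ≈ -0.033125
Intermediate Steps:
N = 23/7 (N = -46*(-1/14) = 23/7 ≈ 3.2857)
P(m, y) = 23/(7*y)
d = -34210/535181241 (d = 1/(-15644 + 1/(-9848 - 24362)) = 1/(-15644 + 1/(-34210)) = 1/(-15644 - 1/34210) = 1/(-535181241/34210) = -34210/535181241 ≈ -6.3922e-5)
P(-166, -99) - d = (23/7)/(-99) - 1*(-34210/535181241) = (23/7)*(-1/99) + 34210/535181241 = -23/693 + 34210/535181241 = -585021953/17660980953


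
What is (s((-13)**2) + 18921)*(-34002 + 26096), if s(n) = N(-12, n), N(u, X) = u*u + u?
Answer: -150633018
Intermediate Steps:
N(u, X) = u + u**2 (N(u, X) = u**2 + u = u + u**2)
s(n) = 132 (s(n) = -12*(1 - 12) = -12*(-11) = 132)
(s((-13)**2) + 18921)*(-34002 + 26096) = (132 + 18921)*(-34002 + 26096) = 19053*(-7906) = -150633018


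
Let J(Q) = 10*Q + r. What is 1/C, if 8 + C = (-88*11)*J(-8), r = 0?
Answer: 1/77432 ≈ 1.2915e-5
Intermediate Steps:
J(Q) = 10*Q (J(Q) = 10*Q + 0 = 10*Q)
C = 77432 (C = -8 + (-88*11)*(10*(-8)) = -8 - 968*(-80) = -8 + 77440 = 77432)
1/C = 1/77432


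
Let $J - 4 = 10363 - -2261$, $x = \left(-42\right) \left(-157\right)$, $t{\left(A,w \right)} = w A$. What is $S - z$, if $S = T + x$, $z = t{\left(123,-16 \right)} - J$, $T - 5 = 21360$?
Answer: $42555$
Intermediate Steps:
$t{\left(A,w \right)} = A w$
$T = 21365$ ($T = 5 + 21360 = 21365$)
$x = 6594$
$J = 12628$ ($J = 4 + \left(10363 - -2261\right) = 4 + \left(10363 + 2261\right) = 4 + 12624 = 12628$)
$z = -14596$ ($z = 123 \left(-16\right) - 12628 = -1968 - 12628 = -14596$)
$S = 27959$ ($S = 21365 + 6594 = 27959$)
$S - z = 27959 - -14596 = 27959 + 14596 = 42555$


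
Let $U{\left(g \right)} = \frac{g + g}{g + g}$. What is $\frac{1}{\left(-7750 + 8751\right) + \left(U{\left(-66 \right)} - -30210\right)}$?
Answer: $\frac{1}{31212} \approx 3.2039 \cdot 10^{-5}$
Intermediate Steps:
$U{\left(g \right)} = 1$ ($U{\left(g \right)} = \frac{2 g}{2 g} = 2 g \frac{1}{2 g} = 1$)
$\frac{1}{\left(-7750 + 8751\right) + \left(U{\left(-66 \right)} - -30210\right)} = \frac{1}{\left(-7750 + 8751\right) + \left(1 - -30210\right)} = \frac{1}{1001 + \left(1 + 30210\right)} = \frac{1}{1001 + 30211} = \frac{1}{31212}$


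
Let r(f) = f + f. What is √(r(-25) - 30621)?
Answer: I*√30671 ≈ 175.13*I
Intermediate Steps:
r(f) = 2*f
√(r(-25) - 30621) = √(2*(-25) - 30621) = √(-50 - 30621) = √(-30671) = I*√30671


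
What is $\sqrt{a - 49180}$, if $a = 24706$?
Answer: $i \sqrt{24474} \approx 156.44 i$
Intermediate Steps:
$\sqrt{a - 49180} = \sqrt{24706 - 49180} = \sqrt{-24474} = i \sqrt{24474}$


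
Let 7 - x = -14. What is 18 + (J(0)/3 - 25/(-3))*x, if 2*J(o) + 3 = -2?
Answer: 351/2 ≈ 175.50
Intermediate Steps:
x = 21 (x = 7 - 1*(-14) = 7 + 14 = 21)
J(o) = -5/2 (J(o) = -3/2 + (½)*(-2) = -3/2 - 1 = -5/2)
18 + (J(0)/3 - 25/(-3))*x = 18 + (-5/2/3 - 25/(-3))*21 = 18 + (-5/2*⅓ - 25*(-⅓))*21 = 18 + (-⅚ + 25/3)*21 = 18 + (15/2)*21 = 18 + 315/2 = 351/2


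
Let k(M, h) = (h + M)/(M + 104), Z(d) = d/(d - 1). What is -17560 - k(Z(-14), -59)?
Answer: -27638569/1574 ≈ -17559.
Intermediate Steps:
Z(d) = d/(-1 + d)
k(M, h) = (M + h)/(104 + M)
-17560 - k(Z(-14), -59) = -17560 - (-14/(-1 - 14) - 59)/(104 - 14/(-1 - 14)) = -17560 - (-14/(-15) - 59)/(104 - 14/(-15)) = -17560 - (-14*(-1/15) - 59)/(104 - 14*(-1/15)) = -17560 - (14/15 - 59)/(104 + 14/15) = -17560 - (-871)/(1574/15*15) = -17560 - 15*(-871)/(1574*15) = -17560 - 1*(-871/1574) = -17560 + 871/1574 = -27638569/1574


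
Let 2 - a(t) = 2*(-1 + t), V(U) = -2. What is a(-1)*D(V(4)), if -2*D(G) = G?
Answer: 6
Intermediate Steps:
D(G) = -G/2
a(t) = 4 - 2*t (a(t) = 2 - 2*(-1 + t) = 2 - (-2 + 2*t) = 2 + (2 - 2*t) = 4 - 2*t)
a(-1)*D(V(4)) = (4 - 2*(-1))*(-½*(-2)) = (4 + 2)*1 = 6*1 = 6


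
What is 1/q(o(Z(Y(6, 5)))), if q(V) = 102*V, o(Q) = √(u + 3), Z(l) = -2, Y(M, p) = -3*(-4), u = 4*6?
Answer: √3/918 ≈ 0.0018868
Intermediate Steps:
u = 24
Y(M, p) = 12
o(Q) = 3*√3 (o(Q) = √(24 + 3) = √27 = 3*√3)
1/q(o(Z(Y(6, 5)))) = 1/(102*(3*√3)) = 1/(306*√3) = √3/918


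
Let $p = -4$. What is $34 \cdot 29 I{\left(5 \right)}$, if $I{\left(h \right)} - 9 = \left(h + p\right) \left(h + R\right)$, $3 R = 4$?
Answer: $\frac{45356}{3} \approx 15119.0$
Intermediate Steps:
$R = \frac{4}{3}$ ($R = \frac{1}{3} \cdot 4 = \frac{4}{3} \approx 1.3333$)
$I{\left(h \right)} = 9 + \left(-4 + h\right) \left(\frac{4}{3} + h\right)$ ($I{\left(h \right)} = 9 + \left(h - 4\right) \left(h + \frac{4}{3}\right) = 9 + \left(-4 + h\right) \left(\frac{4}{3} + h\right)$)
$34 \cdot 29 I{\left(5 \right)} = 34 \cdot 29 \left(\frac{11}{3} + 5^{2} - \frac{40}{3}\right) = 986 \left(\frac{11}{3} + 25 - \frac{40}{3}\right) = 986 \cdot \frac{46}{3} = \frac{45356}{3}$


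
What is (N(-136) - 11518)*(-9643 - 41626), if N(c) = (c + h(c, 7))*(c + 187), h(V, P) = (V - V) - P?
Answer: 964421159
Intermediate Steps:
h(V, P) = -P (h(V, P) = 0 - P = -P)
N(c) = (-7 + c)*(187 + c) (N(c) = (c - 1*7)*(c + 187) = (c - 7)*(187 + c) = (-7 + c)*(187 + c))
(N(-136) - 11518)*(-9643 - 41626) = ((-1309 + (-136)² + 180*(-136)) - 11518)*(-9643 - 41626) = ((-1309 + 18496 - 24480) - 11518)*(-51269) = (-7293 - 11518)*(-51269) = -18811*(-51269) = 964421159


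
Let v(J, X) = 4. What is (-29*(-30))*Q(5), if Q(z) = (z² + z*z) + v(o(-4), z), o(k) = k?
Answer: 46980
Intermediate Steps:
Q(z) = 4 + 2*z² (Q(z) = (z² + z*z) + 4 = (z² + z²) + 4 = 2*z² + 4 = 4 + 2*z²)
(-29*(-30))*Q(5) = (-29*(-30))*(4 + 2*5²) = 870*(4 + 2*25) = 870*(4 + 50) = 870*54 = 46980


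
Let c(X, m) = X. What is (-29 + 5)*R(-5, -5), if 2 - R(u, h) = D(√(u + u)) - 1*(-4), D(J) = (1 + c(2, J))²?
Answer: 264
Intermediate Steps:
D(J) = 9 (D(J) = (1 + 2)² = 3² = 9)
R(u, h) = -11 (R(u, h) = 2 - (9 - 1*(-4)) = 2 - (9 + 4) = 2 - 1*13 = 2 - 13 = -11)
(-29 + 5)*R(-5, -5) = (-29 + 5)*(-11) = -24*(-11) = 264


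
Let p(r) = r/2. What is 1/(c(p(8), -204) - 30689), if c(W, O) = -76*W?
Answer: -1/30993 ≈ -3.2265e-5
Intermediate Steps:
p(r) = r/2 (p(r) = r*(½) = r/2)
1/(c(p(8), -204) - 30689) = 1/(-38*8 - 30689) = 1/(-76*4 - 30689) = 1/(-304 - 30689) = 1/(-30993) = -1/30993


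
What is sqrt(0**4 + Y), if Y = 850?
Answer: 5*sqrt(34) ≈ 29.155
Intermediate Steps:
sqrt(0**4 + Y) = sqrt(0**4 + 850) = sqrt(0 + 850) = sqrt(850) = 5*sqrt(34)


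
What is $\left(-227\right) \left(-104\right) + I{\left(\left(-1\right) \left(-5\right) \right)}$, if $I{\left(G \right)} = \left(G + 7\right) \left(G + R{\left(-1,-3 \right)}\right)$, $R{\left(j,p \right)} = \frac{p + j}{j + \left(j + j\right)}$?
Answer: $23684$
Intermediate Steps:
$R{\left(j,p \right)} = \frac{j + p}{3 j}$ ($R{\left(j,p \right)} = \frac{j + p}{j + 2 j} = \frac{j + p}{3 j}$)
$I{\left(G \right)} = \left(7 + G\right) \left(\frac{4}{3} + G\right)$ ($I{\left(G \right)} = \left(G + 7\right) \left(G + \frac{-1 - 3}{3 \left(-1\right)}\right) = \left(7 + G\right) \left(G + \frac{1}{3} \left(-1\right) \left(-4\right)\right) = \left(7 + G\right) \left(G + \frac{4}{3}\right) = \left(7 + G\right) \left(\frac{4}{3} + G\right)$)
$\left(-227\right) \left(-104\right) + I{\left(\left(-1\right) \left(-5\right) \right)} = \left(-227\right) \left(-104\right) + \left(\frac{28}{3} + \left(\left(-1\right) \left(-5\right)\right)^{2} + \frac{25 \left(\left(-1\right) \left(-5\right)\right)}{3}\right) = 23608 + \left(\frac{28}{3} + 5^{2} + \frac{25}{3} \cdot 5\right) = 23608 + \left(\frac{28}{3} + 25 + \frac{125}{3}\right) = 23608 + 76 = 23684$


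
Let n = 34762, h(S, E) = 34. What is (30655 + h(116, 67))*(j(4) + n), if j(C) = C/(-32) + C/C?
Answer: 8534702967/8 ≈ 1.0668e+9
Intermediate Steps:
j(C) = 1 - C/32 (j(C) = C*(-1/32) + 1 = -C/32 + 1 = 1 - C/32)
(30655 + h(116, 67))*(j(4) + n) = (30655 + 34)*((1 - 1/32*4) + 34762) = 30689*((1 - ⅛) + 34762) = 30689*(7/8 + 34762) = 30689*(278103/8) = 8534702967/8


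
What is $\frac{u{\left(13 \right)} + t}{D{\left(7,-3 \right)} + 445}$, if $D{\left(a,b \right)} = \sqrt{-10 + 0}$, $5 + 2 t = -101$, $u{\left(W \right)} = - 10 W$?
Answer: $- \frac{16287}{39607} + \frac{183 i \sqrt{10}}{198035} \approx -0.41122 + 0.0029222 i$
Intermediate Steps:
$t = -53$ ($t = - \frac{5}{2} + \frac{1}{2} \left(-101\right) = - \frac{5}{2} - \frac{101}{2} = -53$)
$D{\left(a,b \right)} = i \sqrt{10}$ ($D{\left(a,b \right)} = \sqrt{-10} = i \sqrt{10}$)
$\frac{u{\left(13 \right)} + t}{D{\left(7,-3 \right)} + 445} = \frac{\left(-10\right) 13 - 53}{i \sqrt{10} + 445} = \frac{-130 - 53}{445 + i \sqrt{10}} = - \frac{183}{445 + i \sqrt{10}}$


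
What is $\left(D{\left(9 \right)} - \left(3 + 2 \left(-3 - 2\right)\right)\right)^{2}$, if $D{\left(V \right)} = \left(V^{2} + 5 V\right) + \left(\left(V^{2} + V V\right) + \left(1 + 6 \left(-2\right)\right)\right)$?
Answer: $80656$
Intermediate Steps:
$D{\left(V \right)} = -11 + 3 V^{2} + 5 V$ ($D{\left(V \right)} = \left(V^{2} + 5 V\right) + \left(\left(V^{2} + V^{2}\right) + \left(1 - 12\right)\right) = \left(V^{2} + 5 V\right) + \left(2 V^{2} - 11\right) = \left(V^{2} + 5 V\right) + \left(-11 + 2 V^{2}\right) = -11 + 3 V^{2} + 5 V$)
$\left(D{\left(9 \right)} - \left(3 + 2 \left(-3 - 2\right)\right)\right)^{2} = \left(\left(-11 + 3 \cdot 9^{2} + 5 \cdot 9\right) - \left(3 + 2 \left(-3 - 2\right)\right)\right)^{2} = \left(\left(-11 + 3 \cdot 81 + 45\right) - \left(3 + 2 \left(-3 - 2\right)\right)\right)^{2} = \left(\left(-11 + 243 + 45\right) - -7\right)^{2} = \left(277 + \left(-3 + 10\right)\right)^{2} = \left(277 + 7\right)^{2} = 284^{2} = 80656$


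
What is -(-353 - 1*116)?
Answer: 469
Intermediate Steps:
-(-353 - 1*116) = -(-353 - 116) = -1*(-469) = 469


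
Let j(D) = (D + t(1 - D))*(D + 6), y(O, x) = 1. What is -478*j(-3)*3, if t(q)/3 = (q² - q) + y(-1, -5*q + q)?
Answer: -154872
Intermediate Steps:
t(q) = 3 - 3*q + 3*q² (t(q) = 3*((q² - q) + 1) = 3*(1 + q² - q) = 3 - 3*q + 3*q²)
j(D) = (6 + D)*(3*(1 - D)² + 4*D) (j(D) = (D + (3 - 3*(1 - D) + 3*(1 - D)²))*(D + 6) = (D + (3 + (-3 + 3*D) + 3*(1 - D)²))*(6 + D) = (D + (3*D + 3*(1 - D)²))*(6 + D) = (3*(1 - D)² + 4*D)*(6 + D) = (6 + D)*(3*(1 - D)² + 4*D))
-478*j(-3)*3 = -478*(18 - 9*(-3) + 3*(-3)³ + 16*(-3)²)*3 = -478*(18 + 27 + 3*(-27) + 16*9)*3 = -478*(18 + 27 - 81 + 144)*3 = -51624*3 = -478*324 = -154872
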